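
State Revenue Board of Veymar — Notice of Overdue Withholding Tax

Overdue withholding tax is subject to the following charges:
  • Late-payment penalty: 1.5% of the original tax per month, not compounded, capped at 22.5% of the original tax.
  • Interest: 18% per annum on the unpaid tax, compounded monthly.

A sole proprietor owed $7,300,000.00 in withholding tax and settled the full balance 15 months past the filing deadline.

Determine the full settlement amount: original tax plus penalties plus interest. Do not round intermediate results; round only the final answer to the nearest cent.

$10,769,194.09

Penalty (uncapped): 15 × 1.5% × $7,300,000.00 = $1,642,500.00; cap = 22.5% × $7,300,000.00 = $1,642,500.00 → penalty = $1,642,500.00
Interest (18%/yr ÷ 12 = 1.5%/month): $7,300,000.00 × ((1 + 0.015)^15 − 1) = $1,826,694.0866…
Total = $7,300,000.00 + $1,642,500.0000 + $1,826,694.0866… = $10,769,194.09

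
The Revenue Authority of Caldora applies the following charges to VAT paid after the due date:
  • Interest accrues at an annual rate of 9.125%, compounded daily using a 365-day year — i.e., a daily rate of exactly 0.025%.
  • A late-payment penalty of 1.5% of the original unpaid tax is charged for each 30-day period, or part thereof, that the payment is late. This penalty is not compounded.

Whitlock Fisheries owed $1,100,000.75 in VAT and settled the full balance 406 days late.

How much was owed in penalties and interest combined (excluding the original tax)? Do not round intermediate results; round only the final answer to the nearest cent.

$348,497.70

Penalty periods: ⌈406/30⌉ = 14; penalty = 14 × 1.5% × $1,100,000.75 = $231,000.16…
Interest: $1,100,000.75 × ((1 + 0.00025)^406 − 1) = $1,100,000.75 × 0.10681588… = $117,497.5458…
Penalties + interest = $231,000.1575 + $117,497.5458… = $348,497.70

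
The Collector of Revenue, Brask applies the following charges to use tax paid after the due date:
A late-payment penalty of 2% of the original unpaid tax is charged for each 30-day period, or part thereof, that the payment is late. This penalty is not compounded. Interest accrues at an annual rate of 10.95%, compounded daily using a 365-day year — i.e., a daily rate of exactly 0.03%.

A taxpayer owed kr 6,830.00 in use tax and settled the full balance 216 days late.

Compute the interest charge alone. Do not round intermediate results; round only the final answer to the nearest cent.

kr 457.17

Interest: kr 6,830.00 × ((1 + 0.0003)^216 − 1) = kr 6,830.00 × 0.06693525… = kr 457.1677…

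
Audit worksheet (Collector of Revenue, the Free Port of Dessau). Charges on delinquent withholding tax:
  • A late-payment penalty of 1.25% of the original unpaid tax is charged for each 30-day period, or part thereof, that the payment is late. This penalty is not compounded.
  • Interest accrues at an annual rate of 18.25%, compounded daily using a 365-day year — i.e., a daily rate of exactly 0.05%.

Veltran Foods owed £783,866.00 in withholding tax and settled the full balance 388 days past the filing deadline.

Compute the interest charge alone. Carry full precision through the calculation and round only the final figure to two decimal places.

Interest: £783,866.00 × ((1 + 0.0005)^388 − 1) = £783,866.00 × 0.21403742… = £167,776.6565…

£167,776.66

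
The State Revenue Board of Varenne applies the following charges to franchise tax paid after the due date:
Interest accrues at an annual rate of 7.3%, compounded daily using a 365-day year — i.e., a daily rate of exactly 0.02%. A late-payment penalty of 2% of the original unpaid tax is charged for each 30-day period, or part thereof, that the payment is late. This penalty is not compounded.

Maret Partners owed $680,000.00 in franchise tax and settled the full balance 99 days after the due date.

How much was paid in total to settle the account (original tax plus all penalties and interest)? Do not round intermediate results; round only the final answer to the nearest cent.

$747,996.80

Penalty periods: ⌈99/30⌉ = 4; penalty = 4 × 2% × $680,000.00 = $54,400.00
Interest: $680,000.00 × ((1 + 0.0002)^99 − 1) = $680,000.00 × 0.01999530… = $13,596.8046…
Total = $680,000.00 + $54,400.0000 + $13,596.8046… = $747,996.80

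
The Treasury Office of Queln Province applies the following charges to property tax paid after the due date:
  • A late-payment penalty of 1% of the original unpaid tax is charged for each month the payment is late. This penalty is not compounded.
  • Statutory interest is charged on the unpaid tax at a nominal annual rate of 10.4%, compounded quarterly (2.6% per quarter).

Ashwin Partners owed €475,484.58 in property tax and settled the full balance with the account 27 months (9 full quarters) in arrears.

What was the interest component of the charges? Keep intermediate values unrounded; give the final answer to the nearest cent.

Interest: €475,484.58 × ((1 + 0.026)^9 − 1) = €475,484.58 × 0.2598715… = €123,564.8845…

€123,564.88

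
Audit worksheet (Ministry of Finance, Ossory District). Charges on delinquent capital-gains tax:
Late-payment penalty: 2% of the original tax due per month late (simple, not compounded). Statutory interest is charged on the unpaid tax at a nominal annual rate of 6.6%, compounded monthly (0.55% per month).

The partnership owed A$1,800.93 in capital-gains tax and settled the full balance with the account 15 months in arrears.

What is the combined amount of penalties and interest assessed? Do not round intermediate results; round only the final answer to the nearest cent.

Late-payment penalty = 2% × A$1,800.93 × 15 mo = A$540.28…
Interest: A$1,800.93 × ((1 + 0.0055)^15 − 1) = A$1,800.93 × 0.0857532… = A$154.4355…
Penalties + interest = A$540.2790 + A$154.4355… = A$694.71

A$694.71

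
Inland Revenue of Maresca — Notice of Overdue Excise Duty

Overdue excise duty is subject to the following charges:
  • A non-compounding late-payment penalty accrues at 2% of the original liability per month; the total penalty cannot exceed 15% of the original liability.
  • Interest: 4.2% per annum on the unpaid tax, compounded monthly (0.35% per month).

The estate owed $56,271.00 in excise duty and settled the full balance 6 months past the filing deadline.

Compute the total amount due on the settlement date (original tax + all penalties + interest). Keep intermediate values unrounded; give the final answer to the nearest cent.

Penalty: 6 × 2% × $56,271.00 = $6,752.52 (below the 15% cap of $8,440.65)
Interest: $56,271.00 × ((1 + 0.0035)^6 − 1) = $56,271.00 × 0.0211846… = $1,192.0792…
Total = $56,271.00 + $6,752.5200 + $1,192.0792… = $64,215.60

$64,215.60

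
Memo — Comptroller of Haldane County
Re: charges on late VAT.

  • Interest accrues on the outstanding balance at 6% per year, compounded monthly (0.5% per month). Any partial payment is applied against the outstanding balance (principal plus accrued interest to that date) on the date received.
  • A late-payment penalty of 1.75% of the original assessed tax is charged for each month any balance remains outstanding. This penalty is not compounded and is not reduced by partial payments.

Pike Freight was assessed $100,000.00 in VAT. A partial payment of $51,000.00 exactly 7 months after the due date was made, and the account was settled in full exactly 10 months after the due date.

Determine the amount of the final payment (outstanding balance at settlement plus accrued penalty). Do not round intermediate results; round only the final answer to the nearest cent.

Balance at month 7: $100,000.0000 × (1 + 0.005)^7 = $103,552.9397…
After $51,000.00 payment: $103,552.9397… − $51,000.00 = $52,552.9397…
Balance at month 10: $52,552.9397… × (1 + 0.005)^3 = $53,345.1818…
Penalty: 10 × 1.75% × $100,000.00 = $17,500.00
Final settlement = outstanding balance + penalty = $53,345.1818… + $17,500.00 = $70,845.18

$70,845.18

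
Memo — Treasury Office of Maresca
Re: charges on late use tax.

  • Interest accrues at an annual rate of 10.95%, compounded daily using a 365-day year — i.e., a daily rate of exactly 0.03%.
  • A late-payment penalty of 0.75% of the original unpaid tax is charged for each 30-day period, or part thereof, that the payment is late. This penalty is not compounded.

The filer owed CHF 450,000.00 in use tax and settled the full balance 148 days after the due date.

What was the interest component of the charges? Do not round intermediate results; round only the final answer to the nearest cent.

Interest: CHF 450,000.00 × ((1 + 0.0003)^148 − 1) = CHF 450,000.00 × 0.04539347… = CHF 20,427.0617…

CHF 20,427.06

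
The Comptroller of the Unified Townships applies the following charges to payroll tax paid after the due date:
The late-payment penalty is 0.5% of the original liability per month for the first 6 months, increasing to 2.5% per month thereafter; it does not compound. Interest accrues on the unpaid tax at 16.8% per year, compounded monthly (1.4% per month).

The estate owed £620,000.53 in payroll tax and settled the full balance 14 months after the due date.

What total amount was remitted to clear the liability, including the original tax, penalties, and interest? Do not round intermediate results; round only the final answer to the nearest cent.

£895,822.88

Penalty, months 1–6: 6 × 0.5% × £620,000.53 = £18,600.02…
Penalty, months 7–14: 8 × 2.5% × £620,000.53 = £124,000.11…
Interest: £620,000.53 × ((1 + 0.014)^14 − 1) = £620,000.53 × 0.2148744… = £133,222.2234…
Total = £620,000.53 + £142,600.1219 + £133,222.2234… = £895,822.88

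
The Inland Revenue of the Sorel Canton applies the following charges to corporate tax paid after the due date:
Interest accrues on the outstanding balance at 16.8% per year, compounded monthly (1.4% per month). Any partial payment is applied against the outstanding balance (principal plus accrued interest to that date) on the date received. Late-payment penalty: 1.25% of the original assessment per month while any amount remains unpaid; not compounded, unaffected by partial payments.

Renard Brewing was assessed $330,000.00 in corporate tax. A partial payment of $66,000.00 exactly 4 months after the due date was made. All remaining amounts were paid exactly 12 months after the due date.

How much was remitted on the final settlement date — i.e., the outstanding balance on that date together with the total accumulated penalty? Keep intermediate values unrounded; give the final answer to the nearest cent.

Balance at month 4: $330,000.0000 × (1 + 0.014)^4 = $348,871.7148…
After $66,000.00 payment: $348,871.7148… − $66,000.00 = $282,871.7148…
Balance at month 12: $282,871.7148… × (1 + 0.014)^8 = $316,149.9832…
Penalty: 12 × 1.25% × $330,000.00 = $49,500.00
Final settlement = outstanding balance + penalty = $316,149.9832… + $49,500.00 = $365,649.98

$365,649.98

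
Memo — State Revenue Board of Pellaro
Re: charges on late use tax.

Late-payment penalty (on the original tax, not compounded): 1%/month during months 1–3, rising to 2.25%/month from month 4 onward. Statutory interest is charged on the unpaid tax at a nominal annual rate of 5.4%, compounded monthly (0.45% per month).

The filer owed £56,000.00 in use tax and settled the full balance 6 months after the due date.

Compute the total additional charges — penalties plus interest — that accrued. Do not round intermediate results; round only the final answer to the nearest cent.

£6,989.11

Penalty, months 1–3: 3 × 1% × £56,000.00 = £1,680.00
Penalty, months 4–6: 3 × 2.25% × £56,000.00 = £3,780.00
Interest: £56,000.00 × ((1 + 0.0045)^6 − 1) = £56,000.00 × 0.0273056… = £1,529.1124…
Penalties + interest = £5,460.0000 + £1,529.1124… = £6,989.11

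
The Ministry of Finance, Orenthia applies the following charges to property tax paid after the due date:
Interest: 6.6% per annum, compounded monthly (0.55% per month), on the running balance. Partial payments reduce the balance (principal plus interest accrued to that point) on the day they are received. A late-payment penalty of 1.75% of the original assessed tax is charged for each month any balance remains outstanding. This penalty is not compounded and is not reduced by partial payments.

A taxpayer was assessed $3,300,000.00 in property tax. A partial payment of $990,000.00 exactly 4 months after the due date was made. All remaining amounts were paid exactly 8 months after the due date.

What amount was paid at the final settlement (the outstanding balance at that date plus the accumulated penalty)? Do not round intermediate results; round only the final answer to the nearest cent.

$2,898,065.71

Balance at month 4: $3,300,000.0000 × (1 + 0.0055)^4 = $3,373,201.1492…
After $990,000.00 payment: $3,373,201.1492… − $990,000.00 = $2,383,201.1492…
Balance at month 8: $2,383,201.1492… × (1 + 0.0055)^4 = $2,436,065.7137…
Penalty: 8 × 1.75% × $3,300,000.00 = $462,000.00
Final settlement = outstanding balance + penalty = $2,436,065.7137… + $462,000.00 = $2,898,065.71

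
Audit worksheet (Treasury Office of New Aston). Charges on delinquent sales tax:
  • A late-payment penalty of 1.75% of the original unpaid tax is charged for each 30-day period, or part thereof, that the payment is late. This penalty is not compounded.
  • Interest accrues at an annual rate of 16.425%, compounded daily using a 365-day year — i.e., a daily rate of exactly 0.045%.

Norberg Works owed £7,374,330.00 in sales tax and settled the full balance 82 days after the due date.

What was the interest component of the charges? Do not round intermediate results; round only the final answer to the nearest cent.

Interest: £7,374,330.00 × ((1 + 0.00045)^82 − 1) = £7,374,330.00 × 0.03758064… = £277,132.0761…

£277,132.08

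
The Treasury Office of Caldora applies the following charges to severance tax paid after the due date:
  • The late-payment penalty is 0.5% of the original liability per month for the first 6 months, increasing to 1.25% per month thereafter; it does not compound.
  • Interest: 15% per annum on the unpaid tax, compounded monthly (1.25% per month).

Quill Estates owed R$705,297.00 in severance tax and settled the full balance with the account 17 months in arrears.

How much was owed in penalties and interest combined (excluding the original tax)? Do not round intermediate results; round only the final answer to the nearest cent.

R$283,979.49

Penalty, months 1–6: 6 × 0.5% × R$705,297.00 = R$21,158.91
Penalty, months 7–17: 11 × 1.25% × R$705,297.00 = R$96,978.34…
Interest: R$705,297.00 × ((1 + 0.0125)^17 − 1) = R$705,297.00 × 0.2351382… = R$165,842.2438…
Penalties + interest = R$118,137.2475 + R$165,842.2438… = R$283,979.49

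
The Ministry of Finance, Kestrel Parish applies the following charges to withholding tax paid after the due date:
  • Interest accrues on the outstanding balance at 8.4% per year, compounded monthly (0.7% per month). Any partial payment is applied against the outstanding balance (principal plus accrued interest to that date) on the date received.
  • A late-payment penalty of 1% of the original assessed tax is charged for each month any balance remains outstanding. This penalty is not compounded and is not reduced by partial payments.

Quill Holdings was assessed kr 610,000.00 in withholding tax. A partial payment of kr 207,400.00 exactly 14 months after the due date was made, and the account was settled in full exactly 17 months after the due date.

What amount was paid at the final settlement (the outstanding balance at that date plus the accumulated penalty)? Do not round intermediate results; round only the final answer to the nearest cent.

kr 578,714.91

Balance at month 14: kr 610,000.0000 × (1 + 0.007)^14 = kr 672,577.6365…
After kr 207,400.00 payment: kr 672,577.6365… − kr 207,400.00 = kr 465,177.6365…
Balance at month 17: kr 465,177.6365… × (1 + 0.007)^3 = kr 475,014.9076…
Penalty: 17 × 1% × kr 610,000.00 = kr 103,700.00
Final settlement = outstanding balance + penalty = kr 475,014.9076… + kr 103,700.00 = kr 578,714.91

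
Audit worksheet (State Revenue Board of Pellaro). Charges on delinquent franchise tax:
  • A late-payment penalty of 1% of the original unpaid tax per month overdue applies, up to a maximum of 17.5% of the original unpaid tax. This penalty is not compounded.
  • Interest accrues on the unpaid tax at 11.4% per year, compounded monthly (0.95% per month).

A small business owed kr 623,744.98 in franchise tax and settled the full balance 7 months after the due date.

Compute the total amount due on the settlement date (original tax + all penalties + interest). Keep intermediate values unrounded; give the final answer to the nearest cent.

Penalty: 7 × 1% × kr 623,744.98 = kr 43,662.15… (below the 17.5% cap of kr 109,155.37…)
Interest: kr 623,744.98 × ((1 + 0.0095)^7 − 1) = kr 623,744.98 × 0.0684255… = kr 42,680.0901…
Total = kr 623,744.98 + kr 43,662.1486 + kr 42,680.0901… = kr 710,087.22

kr 710,087.22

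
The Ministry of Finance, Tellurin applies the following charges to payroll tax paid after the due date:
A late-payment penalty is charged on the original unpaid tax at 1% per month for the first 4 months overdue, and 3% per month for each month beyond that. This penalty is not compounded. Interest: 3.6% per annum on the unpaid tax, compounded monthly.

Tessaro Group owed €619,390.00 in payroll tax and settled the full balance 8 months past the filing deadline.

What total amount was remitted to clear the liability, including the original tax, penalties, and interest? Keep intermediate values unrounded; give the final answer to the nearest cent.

Penalty, months 1–4: 4 × 1% × €619,390.00 = €24,775.60
Penalty, months 5–8: 4 × 3% × €619,390.00 = €74,326.80
Interest (3.6%/yr ÷ 12 = 0.3%/month): €619,390.00 × ((1 + 0.003)^8 − 1) = €15,022.3863…
Total = €619,390.00 + €99,102.4000 + €15,022.3863… = €733,514.79

€733,514.79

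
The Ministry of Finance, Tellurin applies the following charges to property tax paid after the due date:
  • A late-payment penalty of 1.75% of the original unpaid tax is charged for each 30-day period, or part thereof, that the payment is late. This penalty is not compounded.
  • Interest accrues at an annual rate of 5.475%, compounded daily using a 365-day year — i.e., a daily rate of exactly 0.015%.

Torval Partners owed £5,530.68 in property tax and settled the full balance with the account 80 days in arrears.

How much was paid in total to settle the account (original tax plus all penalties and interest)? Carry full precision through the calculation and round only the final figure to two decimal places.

£5,887.80

Penalty periods: ⌈80/30⌉ = 3; penalty = 3 × 1.75% × £5,530.68 = £290.36…
Interest: £5,530.68 × ((1 + 0.00015)^80 − 1) = £5,530.68 × 0.01207138… = £66.7629…
Total = £5,530.68 + £290.3607 + £66.7629… = £5,887.80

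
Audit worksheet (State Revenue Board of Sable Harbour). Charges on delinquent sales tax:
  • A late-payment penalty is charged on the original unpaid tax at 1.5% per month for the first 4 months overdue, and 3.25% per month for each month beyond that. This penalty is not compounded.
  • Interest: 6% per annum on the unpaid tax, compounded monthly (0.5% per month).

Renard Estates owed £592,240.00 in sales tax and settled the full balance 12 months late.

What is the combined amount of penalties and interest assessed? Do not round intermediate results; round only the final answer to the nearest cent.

£226,044.87

Penalty, months 1–4: 4 × 1.5% × £592,240.00 = £35,534.40
Penalty, months 5–12: 8 × 3.25% × £592,240.00 = £153,982.40
Interest: £592,240.00 × ((1 + 0.005)^12 − 1) = £592,240.00 × 0.0616778… = £36,528.0673…
Penalties + interest = £189,516.8000 + £36,528.0673… = £226,044.87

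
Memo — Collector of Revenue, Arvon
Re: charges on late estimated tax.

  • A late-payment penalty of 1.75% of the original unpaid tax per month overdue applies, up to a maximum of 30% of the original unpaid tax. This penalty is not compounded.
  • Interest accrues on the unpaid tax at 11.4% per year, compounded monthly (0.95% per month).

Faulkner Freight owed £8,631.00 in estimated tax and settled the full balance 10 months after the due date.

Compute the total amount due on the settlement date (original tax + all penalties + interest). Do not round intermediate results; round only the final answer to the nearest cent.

£10,997.33

Penalty: 10 × 1.75% × £8,631.00 = £1,510.43… (below the 30% cap of £2,589.30)
Interest: £8,631.00 × ((1 + 0.0095)^10 − 1) = £8,631.00 × 0.0991659… = £855.9006…
Total = £8,631.00 + £1,510.4250 + £855.9006… = £10,997.33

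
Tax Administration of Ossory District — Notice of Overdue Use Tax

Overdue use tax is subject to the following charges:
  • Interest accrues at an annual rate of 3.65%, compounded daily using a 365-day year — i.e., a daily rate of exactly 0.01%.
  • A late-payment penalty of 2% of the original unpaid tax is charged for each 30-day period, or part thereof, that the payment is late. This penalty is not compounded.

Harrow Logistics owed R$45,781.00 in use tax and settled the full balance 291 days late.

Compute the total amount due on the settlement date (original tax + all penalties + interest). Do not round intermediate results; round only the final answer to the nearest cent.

R$56,288.93

Penalty periods: ⌈291/30⌉ = 10; penalty = 10 × 2% × R$45,781.00 = R$9,156.20
Interest: R$45,781.00 × ((1 + 0.0001)^291 − 1) = R$45,781.00 × 0.02952604… = R$1,351.7318…
Total = R$45,781.00 + R$9,156.2000 + R$1,351.7318… = R$56,288.93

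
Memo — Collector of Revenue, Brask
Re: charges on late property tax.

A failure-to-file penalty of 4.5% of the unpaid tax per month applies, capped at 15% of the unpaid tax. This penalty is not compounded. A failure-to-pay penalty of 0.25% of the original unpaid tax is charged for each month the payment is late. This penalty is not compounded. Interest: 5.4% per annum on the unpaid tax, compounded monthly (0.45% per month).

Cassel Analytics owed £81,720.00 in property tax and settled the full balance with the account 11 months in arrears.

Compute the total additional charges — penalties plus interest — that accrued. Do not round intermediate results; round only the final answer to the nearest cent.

£18,642.70

Failure-to-file: 11 × 4.5% × £81,720.00 = £40,451.40, capped at 15% × £81,720.00 = £12,258.00
Failure-to-pay penalty = 0.25% × £81,720.00 × 11 mo = £2,247.30
Interest: £81,720.00 × ((1 + 0.0045)^11 − 1) = £81,720.00 × 0.0506289… = £4,137.3955…
Penalties + interest = £14,505.3000 + £4,137.3955… = £18,642.70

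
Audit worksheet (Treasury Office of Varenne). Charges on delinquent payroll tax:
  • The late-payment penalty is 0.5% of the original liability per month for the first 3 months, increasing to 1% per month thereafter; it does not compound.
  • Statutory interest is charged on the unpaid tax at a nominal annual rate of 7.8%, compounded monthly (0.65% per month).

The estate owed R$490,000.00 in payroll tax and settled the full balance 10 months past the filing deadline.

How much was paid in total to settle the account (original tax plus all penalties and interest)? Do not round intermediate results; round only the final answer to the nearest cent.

Penalty, months 1–3: 3 × 0.5% × R$490,000.00 = R$7,350.00
Penalty, months 4–10: 7 × 1% × R$490,000.00 = R$34,300.00
Interest: R$490,000.00 × ((1 + 0.0065)^10 − 1) = R$490,000.00 × 0.0669346… = R$32,797.9456…
Total = R$490,000.00 + R$41,650.0000 + R$32,797.9456… = R$564,447.95

R$564,447.95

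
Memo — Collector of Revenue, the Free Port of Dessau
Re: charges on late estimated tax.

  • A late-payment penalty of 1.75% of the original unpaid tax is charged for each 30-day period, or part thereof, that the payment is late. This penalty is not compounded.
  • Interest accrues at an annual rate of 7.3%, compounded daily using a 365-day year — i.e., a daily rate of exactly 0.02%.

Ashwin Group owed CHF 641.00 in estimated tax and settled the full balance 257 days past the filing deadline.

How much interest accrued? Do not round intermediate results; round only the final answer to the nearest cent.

Interest: CHF 641.00 × ((1 + 0.0002)^257 − 1) = CHF 641.00 × 0.05273850… = CHF 33.8054…

CHF 33.81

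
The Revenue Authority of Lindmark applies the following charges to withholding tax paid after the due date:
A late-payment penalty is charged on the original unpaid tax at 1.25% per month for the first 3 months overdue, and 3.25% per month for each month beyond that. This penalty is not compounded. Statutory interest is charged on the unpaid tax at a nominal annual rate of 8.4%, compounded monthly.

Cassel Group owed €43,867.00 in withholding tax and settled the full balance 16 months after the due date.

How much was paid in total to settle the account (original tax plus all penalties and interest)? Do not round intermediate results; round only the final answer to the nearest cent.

Penalty, months 1–3: 3 × 1.25% × €43,867.00 = €1,645.01…
Penalty, months 4–16: 13 × 3.25% × €43,867.00 = €18,533.81…
Interest (8.4%/yr ÷ 12 = 0.7%/month): €43,867.00 × ((1 + 0.007)^16 − 1) = €5,179.6629…
Total = €43,867.00 + €20,178.8200 + €5,179.6629… = €69,225.48

€69,225.48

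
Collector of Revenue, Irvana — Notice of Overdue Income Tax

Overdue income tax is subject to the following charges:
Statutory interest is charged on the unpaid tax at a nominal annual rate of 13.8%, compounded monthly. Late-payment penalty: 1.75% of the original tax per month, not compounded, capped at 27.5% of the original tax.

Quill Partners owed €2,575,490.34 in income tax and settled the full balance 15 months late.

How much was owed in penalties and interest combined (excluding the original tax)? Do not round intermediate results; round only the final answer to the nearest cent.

Penalty: 15 × 1.75% × €2,575,490.34 = €676,066.21… (below the 27.5% cap of €708,259.84…)
Interest (13.8%/yr ÷ 12 = 1.15%/month): €2,575,490.34 × ((1 + 0.0115)^15 − 1) = €481,881.2938…
Penalties + interest = €676,066.2143… + €481,881.2938… = €1,157,947.51

€1,157,947.51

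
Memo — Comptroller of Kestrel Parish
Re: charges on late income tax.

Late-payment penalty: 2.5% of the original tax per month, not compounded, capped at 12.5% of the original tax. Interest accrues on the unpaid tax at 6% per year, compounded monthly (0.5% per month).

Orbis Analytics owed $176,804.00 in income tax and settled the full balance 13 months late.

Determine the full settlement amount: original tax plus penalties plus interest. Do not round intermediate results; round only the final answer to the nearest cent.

$210,747.93

Penalty (uncapped): 13 × 2.5% × $176,804.00 = $57,461.30; cap = 12.5% × $176,804.00 = $22,100.50 → penalty = $22,100.50
Interest: $176,804.00 × ((1 + 0.005)^13 − 1) = $176,804.00 × 0.0669862… = $11,843.4283…
Total = $176,804.00 + $22,100.5000 + $11,843.4283… = $210,747.93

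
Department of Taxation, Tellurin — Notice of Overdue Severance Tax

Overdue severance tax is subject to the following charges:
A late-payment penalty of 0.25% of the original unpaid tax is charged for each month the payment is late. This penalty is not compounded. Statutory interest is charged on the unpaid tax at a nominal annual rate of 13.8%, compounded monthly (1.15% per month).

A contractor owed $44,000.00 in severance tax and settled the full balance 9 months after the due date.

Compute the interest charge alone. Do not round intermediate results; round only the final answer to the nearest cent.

$4,769.20

Interest: $44,000.00 × ((1 + 0.0115)^9 − 1) = $44,000.00 × 0.1083910… = $4,769.2032…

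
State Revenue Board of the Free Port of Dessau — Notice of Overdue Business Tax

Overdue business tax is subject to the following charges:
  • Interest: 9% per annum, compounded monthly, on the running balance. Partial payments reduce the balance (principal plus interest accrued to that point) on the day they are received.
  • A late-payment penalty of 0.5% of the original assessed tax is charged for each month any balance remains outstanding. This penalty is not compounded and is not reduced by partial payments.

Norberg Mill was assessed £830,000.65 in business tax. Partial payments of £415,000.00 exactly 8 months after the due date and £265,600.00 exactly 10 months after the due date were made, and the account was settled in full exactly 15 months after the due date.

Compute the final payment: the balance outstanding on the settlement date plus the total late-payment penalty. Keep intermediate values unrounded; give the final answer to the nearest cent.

Monthly rate = 9% ÷ 12 = 0.75%
Balance at month 8: £830,000.6500 × (1 + 0.0075)^8 = £881,127.7337…
After £415,000.00 payment: £881,127.7337… − £415,000.00 = £466,127.7337…
Balance at month 10: £466,127.7337… × (1 + 0.0075)^2 = £473,145.8694…
After £265,600.00 payment: £473,145.8694… − £265,600.00 = £207,545.8694…
Balance at month 15: £207,545.8694… × (1 + 0.0075)^5 = £215,446.4629…
Penalty: 15 × 0.5% × £830,000.65 = £62,250.05…
Final settlement = outstanding balance + penalty = £215,446.4629… + £62,250.05… = £277,696.51

£277,696.51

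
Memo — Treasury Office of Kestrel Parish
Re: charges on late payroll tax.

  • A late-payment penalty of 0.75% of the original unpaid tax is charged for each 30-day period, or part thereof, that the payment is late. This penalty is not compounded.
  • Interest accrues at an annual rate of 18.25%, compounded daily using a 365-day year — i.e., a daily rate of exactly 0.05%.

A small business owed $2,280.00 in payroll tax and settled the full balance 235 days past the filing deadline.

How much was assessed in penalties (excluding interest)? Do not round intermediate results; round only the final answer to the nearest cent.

Penalty periods: ⌈235/30⌉ = 8; penalty = 8 × 0.75% × $2,280.00 = $136.80

$136.80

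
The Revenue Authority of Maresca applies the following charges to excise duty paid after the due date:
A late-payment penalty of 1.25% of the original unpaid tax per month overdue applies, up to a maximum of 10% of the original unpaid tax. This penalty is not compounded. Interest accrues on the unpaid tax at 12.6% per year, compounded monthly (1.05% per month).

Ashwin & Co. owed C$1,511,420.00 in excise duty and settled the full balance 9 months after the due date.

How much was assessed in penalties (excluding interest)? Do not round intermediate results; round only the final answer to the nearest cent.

C$151,142.00

Penalty (uncapped): 9 × 1.25% × C$1,511,420.00 = C$170,034.75; cap = 10% × C$1,511,420.00 = C$151,142.00 → penalty = C$151,142.00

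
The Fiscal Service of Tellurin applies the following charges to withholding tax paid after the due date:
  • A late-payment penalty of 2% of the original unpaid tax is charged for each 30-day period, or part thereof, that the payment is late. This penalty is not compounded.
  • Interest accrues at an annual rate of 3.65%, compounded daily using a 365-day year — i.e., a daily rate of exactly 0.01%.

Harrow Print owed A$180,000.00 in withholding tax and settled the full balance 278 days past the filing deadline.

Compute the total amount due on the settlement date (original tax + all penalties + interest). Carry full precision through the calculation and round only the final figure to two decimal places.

Penalty periods: ⌈278/30⌉ = 10; penalty = 10 × 2% × A$180,000.00 = A$36,000.00
Interest: A$180,000.00 × ((1 + 0.0001)^278 − 1) = A$180,000.00 × 0.02818860… = A$5,073.9474…
Total = A$180,000.00 + A$36,000.0000 + A$5,073.9474… = A$221,073.95

A$221,073.95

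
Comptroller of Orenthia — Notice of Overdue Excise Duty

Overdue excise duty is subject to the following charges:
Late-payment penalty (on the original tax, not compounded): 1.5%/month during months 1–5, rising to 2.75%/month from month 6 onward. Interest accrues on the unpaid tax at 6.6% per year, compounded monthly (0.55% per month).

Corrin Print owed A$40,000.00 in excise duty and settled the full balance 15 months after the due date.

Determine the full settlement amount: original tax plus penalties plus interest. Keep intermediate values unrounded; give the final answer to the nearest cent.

Penalty, months 1–5: 5 × 1.5% × A$40,000.00 = A$3,000.00
Penalty, months 6–15: 10 × 2.75% × A$40,000.00 = A$11,000.00
Interest: A$40,000.00 × ((1 + 0.0055)^15 − 1) = A$40,000.00 × 0.0857532… = A$3,430.1286…
Total = A$40,000.00 + A$14,000.0000 + A$3,430.1286… = A$57,430.13

A$57,430.13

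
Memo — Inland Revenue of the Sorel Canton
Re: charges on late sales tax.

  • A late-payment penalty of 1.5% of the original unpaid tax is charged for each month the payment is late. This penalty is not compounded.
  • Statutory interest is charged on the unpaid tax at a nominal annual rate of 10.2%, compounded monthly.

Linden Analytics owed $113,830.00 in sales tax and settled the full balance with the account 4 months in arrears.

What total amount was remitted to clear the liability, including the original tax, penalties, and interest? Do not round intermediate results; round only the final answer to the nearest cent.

Late-payment penalty: 4 × 1.5% × $113,830.00 = $6,829.80
Interest (10.2%/yr ÷ 12 = 0.85%/month): $113,830.00 × ((1 + 0.0085)^4 − 1) = $3,919.8455…
Total = $113,830.00 + $6,829.8000 + $3,919.8455… = $124,579.65

$124,579.65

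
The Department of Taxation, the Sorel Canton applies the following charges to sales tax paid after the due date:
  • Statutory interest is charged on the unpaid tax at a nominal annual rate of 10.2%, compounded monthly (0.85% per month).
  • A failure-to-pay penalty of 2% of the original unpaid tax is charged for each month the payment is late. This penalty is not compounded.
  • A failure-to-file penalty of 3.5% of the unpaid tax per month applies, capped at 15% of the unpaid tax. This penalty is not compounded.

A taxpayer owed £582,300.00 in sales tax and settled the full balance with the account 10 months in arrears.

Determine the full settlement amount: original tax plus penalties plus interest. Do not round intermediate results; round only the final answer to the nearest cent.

£837,537.26

Failure-to-file: 10 × 3.5% × £582,300.00 = £203,805.00, capped at 15% × £582,300.00 = £87,345.00
Failure-to-pay penalty = 2% × £582,300.00 × 10 mo = £116,460.00
Interest: £582,300.00 × ((1 + 0.0085)^10 − 1) = £582,300.00 × 0.0883261… = £51,432.2604…
Total = £582,300.00 + £203,805.0000 + £51,432.2604… = £837,537.26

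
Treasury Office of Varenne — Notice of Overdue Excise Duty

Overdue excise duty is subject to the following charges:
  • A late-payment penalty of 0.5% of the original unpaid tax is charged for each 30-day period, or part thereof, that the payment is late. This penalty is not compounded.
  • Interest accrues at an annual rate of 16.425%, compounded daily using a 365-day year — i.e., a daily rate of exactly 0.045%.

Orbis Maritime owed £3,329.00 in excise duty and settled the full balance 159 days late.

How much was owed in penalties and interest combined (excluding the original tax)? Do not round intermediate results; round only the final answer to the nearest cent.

£346.73

Penalty periods: ⌈159/30⌉ = 6; penalty = 6 × 0.5% × £3,329.00 = £99.87
Interest: £3,329.00 × ((1 + 0.00045)^159 − 1) = £3,329.00 × 0.07415457… = £246.8606…
Penalties + interest = £99.8700 + £246.8606… = £346.73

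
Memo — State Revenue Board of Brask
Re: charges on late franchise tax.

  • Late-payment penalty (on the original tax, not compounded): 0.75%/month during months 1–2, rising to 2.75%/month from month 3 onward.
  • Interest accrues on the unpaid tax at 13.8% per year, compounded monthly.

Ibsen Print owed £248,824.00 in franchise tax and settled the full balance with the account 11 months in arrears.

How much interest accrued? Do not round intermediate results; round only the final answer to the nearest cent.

Interest (13.8%/yr ÷ 12 = 1.15%/month): £248,824.00 × ((1 + 0.0115)^11 − 1) = £33,350.0201…

£33,350.02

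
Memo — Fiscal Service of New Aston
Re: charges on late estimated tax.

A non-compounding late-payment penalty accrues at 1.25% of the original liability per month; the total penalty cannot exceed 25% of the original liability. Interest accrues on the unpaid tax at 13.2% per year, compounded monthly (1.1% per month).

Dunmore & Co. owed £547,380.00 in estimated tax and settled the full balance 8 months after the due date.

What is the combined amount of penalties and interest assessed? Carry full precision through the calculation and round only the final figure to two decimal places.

Penalty: 8 × 1.25% × £547,380.00 = £54,738.00 (below the 25% cap of £136,845.00)
Interest: £547,380.00 × ((1 + 0.011)^8 − 1) = £547,380.00 × 0.0914636… = £50,065.3289…
Penalties + interest = £54,738.0000 + £50,065.3289… = £104,803.33

£104,803.33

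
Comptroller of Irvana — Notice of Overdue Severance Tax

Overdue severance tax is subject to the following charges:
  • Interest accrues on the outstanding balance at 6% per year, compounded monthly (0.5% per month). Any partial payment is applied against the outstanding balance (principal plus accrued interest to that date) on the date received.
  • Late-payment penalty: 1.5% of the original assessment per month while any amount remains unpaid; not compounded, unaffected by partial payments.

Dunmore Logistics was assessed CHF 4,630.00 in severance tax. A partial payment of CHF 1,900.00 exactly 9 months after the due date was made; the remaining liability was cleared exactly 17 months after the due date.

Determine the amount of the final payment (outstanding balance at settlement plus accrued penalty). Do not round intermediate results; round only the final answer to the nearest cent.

CHF 4,243.00

Balance at month 9: CHF 4,630.0000 × (1 + 0.005)^9 = CHF 4,842.5660…
After CHF 1,900.00 payment: CHF 4,842.5660… − CHF 1,900.00 = CHF 2,942.5660…
Balance at month 17: CHF 2,942.5660… × (1 + 0.005)^8 = CHF 3,062.3491…
Penalty: 17 × 1.5% × CHF 4,630.00 = CHF 1,180.65
Final settlement = outstanding balance + penalty = CHF 3,062.3491… + CHF 1,180.65 = CHF 4,243.00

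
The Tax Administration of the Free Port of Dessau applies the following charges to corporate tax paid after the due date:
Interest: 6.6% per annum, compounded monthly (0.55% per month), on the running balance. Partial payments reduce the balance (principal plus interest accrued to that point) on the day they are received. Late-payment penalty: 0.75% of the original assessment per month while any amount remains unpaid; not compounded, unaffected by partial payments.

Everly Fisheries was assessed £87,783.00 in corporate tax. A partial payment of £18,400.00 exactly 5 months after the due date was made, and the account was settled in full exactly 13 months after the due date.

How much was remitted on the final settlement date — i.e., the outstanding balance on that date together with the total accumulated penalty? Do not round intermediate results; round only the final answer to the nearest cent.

£83,604.33

Balance at month 5: £87,783.0000 × (1 + 0.0055)^5 = £90,223.7333…
After £18,400.00 payment: £90,223.7333… − £18,400.00 = £71,823.7333…
Balance at month 13: £71,823.7333… × (1 + 0.0055)^8 = £75,045.4861…
Penalty: 13 × 0.75% × £87,783.00 = £8,558.84…
Final settlement = outstanding balance + penalty = £75,045.4861… + £8,558.84… = £83,604.33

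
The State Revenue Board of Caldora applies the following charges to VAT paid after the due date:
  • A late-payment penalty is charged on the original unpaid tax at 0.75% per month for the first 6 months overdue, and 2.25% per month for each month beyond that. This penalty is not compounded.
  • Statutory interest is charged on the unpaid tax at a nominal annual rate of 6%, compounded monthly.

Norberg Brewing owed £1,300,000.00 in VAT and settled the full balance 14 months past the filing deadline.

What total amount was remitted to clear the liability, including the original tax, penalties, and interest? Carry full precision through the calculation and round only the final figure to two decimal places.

£1,686,517.47

Penalty, months 1–6: 6 × 0.75% × £1,300,000.00 = £58,500.00
Penalty, months 7–14: 8 × 2.25% × £1,300,000.00 = £234,000.00
Interest (6%/yr ÷ 12 = 0.5%/month): £1,300,000.00 × ((1 + 0.005)^14 − 1) = £94,017.4715…
Total = £1,300,000.00 + £292,500.0000 + £94,017.4715… = £1,686,517.47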